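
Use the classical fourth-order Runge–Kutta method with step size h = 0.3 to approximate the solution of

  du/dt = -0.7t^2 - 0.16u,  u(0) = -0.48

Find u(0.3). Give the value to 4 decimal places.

RK4: k1 = f(t_n, u_n); k2 = f(t_n + h/2, u_n + (h/2)·k1); k3 = f(t_n + h/2, u_n + (h/2)·k2); k4 = f(t_n + h, u_n + h·k3); u_{n+1} = u_n + (h/6)·(k1 + 2k2 + 2k3 + k4).
t=0.000000, u=-0.480000:
  k1 = f(0.000000, -0.480000) = 0.076800
  k2 = f(0.150000, -0.468480) = 0.059207
  k3 = f(0.150000, -0.471119) = 0.059629
  k4 = f(0.300000, -0.462111) = 0.010938
  u ← -0.480000 + (0.3/6)·(k1 + 2k2 + 2k3 + k4) = -0.463730
u(0.3) ≈ -0.4637

-0.4637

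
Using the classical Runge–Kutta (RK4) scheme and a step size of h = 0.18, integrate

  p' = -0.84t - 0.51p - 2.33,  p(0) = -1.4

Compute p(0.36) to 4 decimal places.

-1.9827

RK4: k1 = f(t_n, p_n); k2 = f(t_n + h/2, p_n + (h/2)·k1); k3 = f(t_n + h/2, p_n + (h/2)·k2); k4 = f(t_n + h, p_n + h·k3); p_{n+1} = p_n + (h/6)·(k1 + 2k2 + 2k3 + k4).
t=0.000000, p=-1.400000:
  k1 = f(0.000000, -1.400000) = -1.616000
  k2 = f(0.090000, -1.545440) = -1.617426
  k3 = f(0.090000, -1.545568) = -1.617360
  k4 = f(0.180000, -1.691125) = -1.618726
  p ← -1.400000 + (0.18/6)·(k1 + 2k2 + 2k3 + k4) = -1.691129
t=0.180000, p=-1.691129:
  k1 = f(0.180000, -1.691129) = -1.618724
  k2 = f(0.270000, -1.836814) = -1.620025
  k3 = f(0.270000, -1.836931) = -1.619965
  k4 = f(0.360000, -1.982723) = -1.621211
  p ← -1.691129 + (0.18/6)·(k1 + 2k2 + 2k3 + k4) = -1.982726
p(0.36) ≈ -1.9827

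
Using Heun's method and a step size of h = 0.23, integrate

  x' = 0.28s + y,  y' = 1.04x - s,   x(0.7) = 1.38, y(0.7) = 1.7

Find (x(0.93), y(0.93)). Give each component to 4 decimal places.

1.8429, 1.8948

Heun on (x,y): k1 = f(s_n, state_n); k2 = f(s_n + h, state_n + h·k1); state_{n+1} = state_n + (h/2)·(k1 + k2).
0.700000: (1.380000, 1.700000)
  k1 = (1.896000, 0.735200)
  predictor → (1.816080, 1.869096)
  k2 = (2.129496, 0.958723)
  → (1.842932, 1.894801)
(x(0.93), y(0.93)) ≈ (1.8429, 1.8948)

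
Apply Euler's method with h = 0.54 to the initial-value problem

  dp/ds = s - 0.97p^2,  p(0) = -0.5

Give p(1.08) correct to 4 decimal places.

Euler: p_{n+1} = p_n + h·f(s_n, p_n).
s=0.000000, p=-0.500000: f=-0.242500 → p ← -0.500000 + 0.54·(-0.242500) = -0.630950
s=0.540000, p=-0.630950: f=0.153845 → p ← -0.630950 + 0.54·0.153845 = -0.547874
p(1.08) ≈ -0.5479

-0.5479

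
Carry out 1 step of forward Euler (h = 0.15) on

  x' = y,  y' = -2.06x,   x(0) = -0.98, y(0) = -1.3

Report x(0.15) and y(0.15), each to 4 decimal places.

Euler on (x,y): x_{n+1} = x_n + h·x', y_{n+1} = y_n + h·y'.
0.000000: (-0.980000, -1.300000); f=(-1.300000, 2.018800) → (-1.175000, -0.997180)
(x(0.15), y(0.15)) ≈ (-1.1750, -0.9972)

-1.1750, -0.9972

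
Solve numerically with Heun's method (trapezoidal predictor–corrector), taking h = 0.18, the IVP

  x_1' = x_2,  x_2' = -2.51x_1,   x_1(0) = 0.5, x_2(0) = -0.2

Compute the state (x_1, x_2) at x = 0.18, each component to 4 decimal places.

Heun on (x_1,x_2): k1 = f(x_n, state_n); k2 = f(x_n + h, state_n + h·k1); state_{n+1} = state_n + (h/2)·(k1 + k2).
0.000000: (0.500000, -0.200000)
  k1 = (-0.200000, -1.255000)
  predictor → (0.464000, -0.425900)
  k2 = (-0.425900, -1.164640)
  → (0.443669, -0.417768)
(x_1(0.18), x_2(0.18)) ≈ (0.4437, -0.4178)

0.4437, -0.4178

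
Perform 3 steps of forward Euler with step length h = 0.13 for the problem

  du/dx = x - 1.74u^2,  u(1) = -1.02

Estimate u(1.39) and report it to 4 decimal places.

Euler: u_{n+1} = u_n + h·f(x_n, u_n).
x=1.000000, u=-1.020000: f=-0.810296 → u ← -1.020000 + 0.13·(-0.810296) = -1.125338
x=1.130000, u=-1.125338: f=-1.073513 → u ← -1.125338 + 0.13·(-1.073513) = -1.264895
x=1.260000, u=-1.264895: f=-1.523930 → u ← -1.264895 + 0.13·(-1.523930) = -1.463006
u(1.39) ≈ -1.4630

-1.4630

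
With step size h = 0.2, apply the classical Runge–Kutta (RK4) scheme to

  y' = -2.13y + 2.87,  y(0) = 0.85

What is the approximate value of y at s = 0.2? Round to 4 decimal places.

1.0225

RK4: k1 = f(s_n, y_n); k2 = f(s_n + h/2, y_n + (h/2)·k1); k3 = f(s_n + h/2, y_n + (h/2)·k2); k4 = f(s_n + h, y_n + h·k3); y_{n+1} = y_n + (h/6)·(k1 + 2k2 + 2k3 + k4).
s=0.000000, y=0.850000:
  k1 = f(0.000000, 0.850000) = 1.059500
  k2 = f(0.100000, 0.955950) = 0.833827
  k3 = f(0.100000, 0.933383) = 0.881895
  k4 = f(0.200000, 1.026379) = 0.683813
  y ← 0.850000 + (0.2/6)·(k1 + 2k2 + 2k3 + k4) = 1.022492
y(0.2) ≈ 1.0225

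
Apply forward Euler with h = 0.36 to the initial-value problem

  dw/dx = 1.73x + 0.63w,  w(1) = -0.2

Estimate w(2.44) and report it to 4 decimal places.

Euler: w_{n+1} = w_n + h·f(x_n, w_n).
x=1.000000, w=-0.200000: f=1.604000 → w ← -0.200000 + 0.36·1.604000 = 0.377440
x=1.360000, w=0.377440: f=2.590587 → w ← 0.377440 + 0.36·2.590587 = 1.310051
x=1.720000, w=1.310051: f=3.800932 → w ← 1.310051 + 0.36·3.800932 = 2.678387
x=2.080000, w=2.678387: f=5.285784 → w ← 2.678387 + 0.36·5.285784 = 4.581269
w(2.44) ≈ 4.5813

4.5813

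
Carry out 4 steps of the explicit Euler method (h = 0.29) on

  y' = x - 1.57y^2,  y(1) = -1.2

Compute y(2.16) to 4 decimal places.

Euler: y_{n+1} = y_n + h·f(x_n, y_n).
x=1.000000, y=-1.200000: f=-1.260800 → y ← -1.200000 + 0.29·(-1.260800) = -1.565632
x=1.290000, y=-1.565632: f=-2.558390 → y ← -1.565632 + 0.29·(-2.558390) = -2.307565
x=1.580000, y=-2.307565: f=-6.780024 → y ← -2.307565 + 0.29·(-6.780024) = -4.273772
x=1.870000, y=-4.273772: f=-26.806249 → y ← -4.273772 + 0.29·(-26.806249) = -12.047584
y(2.16) ≈ -12.0476

-12.0476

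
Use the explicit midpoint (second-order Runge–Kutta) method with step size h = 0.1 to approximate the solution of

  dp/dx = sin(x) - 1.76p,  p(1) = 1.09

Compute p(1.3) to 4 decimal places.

0.8575

Midpoint: k1 = f(x_n, p_n); k2 = f(x_n + h/2, p_n + (h/2)·k1); p_{n+1} = p_n + h·k2.
x=1.000000, p=1.090000:
  k1 = f(1.000000, 1.090000) = -1.076929
  k2 = f(1.050000, 1.036154) = -0.956207
  p ← 1.090000 + 0.1·(-0.956207) = 0.994379
x=1.100000, p=0.994379:
  k1 = f(1.100000, 0.994379) = -0.858900
  k2 = f(1.150000, 0.951434) = -0.761760
  p ← 0.994379 + 0.1·(-0.761760) = 0.918203
x=1.200000, p=0.918203:
  k1 = f(1.200000, 0.918203) = -0.683999
  k2 = f(1.250000, 0.884003) = -0.606861
  p ← 0.918203 + 0.1·(-0.606861) = 0.857517
p(1.3) ≈ 0.8575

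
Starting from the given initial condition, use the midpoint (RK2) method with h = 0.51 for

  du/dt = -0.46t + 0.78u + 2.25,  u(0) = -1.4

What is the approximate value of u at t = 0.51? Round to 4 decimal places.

-0.7518

Midpoint: k1 = f(t_n, u_n); k2 = f(t_n + h/2, u_n + (h/2)·k1); u_{n+1} = u_n + h·k2.
t=0.000000, u=-1.400000:
  k1 = f(0.000000, -1.400000) = 1.158000
  k2 = f(0.255000, -1.104710) = 1.271026
  u ← -1.400000 + 0.51·1.271026 = -0.751777
u(0.51) ≈ -0.7518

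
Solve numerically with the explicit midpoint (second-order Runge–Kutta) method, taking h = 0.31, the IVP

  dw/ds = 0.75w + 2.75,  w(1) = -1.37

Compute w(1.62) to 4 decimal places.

-0.0232

Midpoint: k1 = f(s_n, w_n); k2 = f(s_n + h/2, w_n + (h/2)·k1); w_{n+1} = w_n + h·k2.
s=1.000000, w=-1.370000:
  k1 = f(1.000000, -1.370000) = 1.722500
  k2 = f(1.155000, -1.103013) = 1.922741
  w ← -1.370000 + 0.31·1.922741 = -0.773950
s=1.310000, w=-0.773950:
  k1 = f(1.310000, -0.773950) = 2.169537
  k2 = f(1.465000, -0.437672) = 2.421746
  w ← -0.773950 + 0.31·2.421746 = -0.023209
w(1.62) ≈ -0.0232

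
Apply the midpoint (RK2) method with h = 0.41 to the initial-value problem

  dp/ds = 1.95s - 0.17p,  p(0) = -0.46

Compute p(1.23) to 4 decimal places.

1.0139

Midpoint: k1 = f(s_n, p_n); k2 = f(s_n + h/2, p_n + (h/2)·k1); p_{n+1} = p_n + h·k2.
s=0.000000, p=-0.460000:
  k1 = f(0.000000, -0.460000) = 0.078200
  k2 = f(0.205000, -0.443969) = 0.475225
  p ← -0.460000 + 0.41·0.475225 = -0.265158
s=0.410000, p=-0.265158:
  k1 = f(0.410000, -0.265158) = 0.844577
  k2 = f(0.615000, -0.092020) = 1.214893
  p ← -0.265158 + 0.41·1.214893 = 0.232948
s=0.820000, p=0.232948:
  k1 = f(0.820000, 0.232948) = 1.559399
  k2 = f(1.025000, 0.552625) = 1.904804
  p ← 0.232948 + 0.41·1.904804 = 1.013918
p(1.23) ≈ 1.0139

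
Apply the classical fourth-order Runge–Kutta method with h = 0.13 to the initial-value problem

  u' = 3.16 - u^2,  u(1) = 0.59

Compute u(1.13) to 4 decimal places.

0.9240

RK4: k1 = f(x_n, u_n); k2 = f(x_n + h/2, u_n + (h/2)·k1); k3 = f(x_n + h/2, u_n + (h/2)·k2); k4 = f(x_n + h, u_n + h·k3); u_{n+1} = u_n + (h/6)·(k1 + 2k2 + 2k3 + k4).
x=1.000000, u=0.590000:
  k1 = f(1.000000, 0.590000) = 2.811900
  k2 = f(1.065000, 0.772774) = 2.562821
  k3 = f(1.065000, 0.756583) = 2.587582
  k4 = f(1.130000, 0.926386) = 2.301810
  u ← 0.590000 + (0.13/6)·(k1 + 2k2 + 2k3 + k4) = 0.923981
u(1.13) ≈ 0.9240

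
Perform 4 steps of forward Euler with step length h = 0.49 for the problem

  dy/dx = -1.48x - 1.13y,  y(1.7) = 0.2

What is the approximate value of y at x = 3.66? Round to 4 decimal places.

-3.5843

Euler: y_{n+1} = y_n + h·f(x_n, y_n).
x=1.700000, y=0.200000: f=-2.742000 → y ← 0.200000 + 0.49·(-2.742000) = -1.143580
x=2.190000, y=-1.143580: f=-1.948955 → y ← -1.143580 + 0.49·(-1.948955) = -2.098568
x=2.680000, y=-2.098568: f=-1.595018 → y ← -2.098568 + 0.49·(-1.595018) = -2.880127
x=3.170000, y=-2.880127: f=-1.437057 → y ← -2.880127 + 0.49·(-1.437057) = -3.584285
y(3.66) ≈ -3.5843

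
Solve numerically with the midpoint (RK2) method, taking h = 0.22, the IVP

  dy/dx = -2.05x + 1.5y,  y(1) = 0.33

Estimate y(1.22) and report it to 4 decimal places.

Midpoint: k1 = f(x_n, y_n); k2 = f(x_n + h/2, y_n + (h/2)·k1); y_{n+1} = y_n + h·k2.
x=1.000000, y=0.330000:
  k1 = f(1.000000, 0.330000) = -1.555000
  k2 = f(1.110000, 0.158950) = -2.037075
  y ← 0.330000 + 0.22·(-2.037075) = -0.118157
y(1.22) ≈ -0.1182

-0.1182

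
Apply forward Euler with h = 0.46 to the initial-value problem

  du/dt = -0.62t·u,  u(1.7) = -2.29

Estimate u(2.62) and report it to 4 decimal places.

-0.4530

Euler: u_{n+1} = u_n + h·f(t_n, u_n).
t=1.700000, u=-2.290000: f=2.413660 → u ← -2.290000 + 0.46·2.413660 = -1.179716
t=2.160000, u=-1.179716: f=1.579876 → u ← -1.179716 + 0.46·1.579876 = -0.452973
u(2.62) ≈ -0.4530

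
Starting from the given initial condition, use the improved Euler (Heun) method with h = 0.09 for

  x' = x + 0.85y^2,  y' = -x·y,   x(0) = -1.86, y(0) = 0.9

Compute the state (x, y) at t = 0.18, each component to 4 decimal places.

Heun on (x,y): k1 = f(t_n, state_n); k2 = f(t_n + h, state_n + h·k1); state_{n+1} = state_n + (h/2)·(k1 + k2).
0.000000: (-1.860000, 0.900000)
  k1 = (-1.171500, 1.674000)
  predictor → (-1.965435, 1.050660)
  k2 = (-1.027132, 2.065004)
  → (-1.958938, 1.068255)
0.090000: (-1.958938, 1.068255)
  k1 = (-0.988945, 2.092646)
  predictor → (-2.047943, 1.256593)
  k2 = (-0.705771, 2.573432)
  → (-2.035201, 1.278229)
(x(0.18), y(0.18)) ≈ (-2.0352, 1.2782)

-2.0352, 1.2782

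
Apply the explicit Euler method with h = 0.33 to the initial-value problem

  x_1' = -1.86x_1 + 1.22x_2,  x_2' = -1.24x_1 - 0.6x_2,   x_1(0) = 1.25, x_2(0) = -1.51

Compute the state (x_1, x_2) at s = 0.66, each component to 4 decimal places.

-0.7418, -1.3302

Euler on (x_1,x_2): x_1_{n+1} = x_1_n + h·x_1', x_2_{n+1} = x_2_n + h·x_2'.
0.000000: (1.250000, -1.510000); f=(-4.167200, -0.644000) → (-0.125176, -1.722520)
0.330000: (-0.125176, -1.722520); f=(-1.868647, 1.188730) → (-0.741830, -1.330239)
(x_1(0.66), x_2(0.66)) ≈ (-0.7418, -1.3302)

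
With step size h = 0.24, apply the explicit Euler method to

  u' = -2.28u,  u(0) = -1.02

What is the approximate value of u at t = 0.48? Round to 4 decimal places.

-0.2091

Euler: u_{n+1} = u_n + h·f(t_n, u_n).
t=0.000000, u=-1.020000: f=2.325600 → u ← -1.020000 + 0.24·2.325600 = -0.461856
t=0.240000, u=-0.461856: f=1.053032 → u ← -0.461856 + 0.24·1.053032 = -0.209128
u(0.48) ≈ -0.2091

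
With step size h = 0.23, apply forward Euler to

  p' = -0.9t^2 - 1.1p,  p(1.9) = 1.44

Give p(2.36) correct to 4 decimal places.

Euler: p_{n+1} = p_n + h·f(t_n, p_n).
t=1.900000, p=1.440000: f=-4.833000 → p ← 1.440000 + 0.23·(-4.833000) = 0.328410
t=2.130000, p=0.328410: f=-4.444461 → p ← 0.328410 + 0.23·(-4.444461) = -0.693816
p(2.36) ≈ -0.6938

-0.6938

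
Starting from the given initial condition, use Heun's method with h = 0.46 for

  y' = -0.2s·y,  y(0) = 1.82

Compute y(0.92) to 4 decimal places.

Heun: k1 = f(s_n, y_n); k2 = f(s_n + h, y_n + h·k1); y_{n+1} = y_n + (h/2)·(k1 + k2).
s=0.000000, y=1.820000:
  k1 = f(0.000000, 1.820000) = 0.000000
  k2 = f(0.460000, 1.820000) = -0.167440
  y ← 1.820000 + (0.46/2)·(0.000000 + (-0.167440)) = 1.781489
s=0.460000, y=1.781489:
  k1 = f(0.460000, 1.781489) = -0.163897
  k2 = f(0.920000, 1.706096) = -0.313922
  y ← 1.781489 + (0.46/2)·(-0.163897 + (-0.313922)) = 1.671591
y(0.92) ≈ 1.6716

1.6716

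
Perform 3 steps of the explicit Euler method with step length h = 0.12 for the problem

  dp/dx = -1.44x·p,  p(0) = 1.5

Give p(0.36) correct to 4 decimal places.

Euler: p_{n+1} = p_n + h·f(x_n, p_n).
x=0.000000, p=1.500000: f=0.000000 → p ← 1.500000 + 0.12·0.000000 = 1.500000
x=0.120000, p=1.500000: f=-0.259200 → p ← 1.500000 + 0.12·(-0.259200) = 1.468896
x=0.240000, p=1.468896: f=-0.507650 → p ← 1.468896 + 0.12·(-0.507650) = 1.407978
p(0.36) ≈ 1.4080

1.4080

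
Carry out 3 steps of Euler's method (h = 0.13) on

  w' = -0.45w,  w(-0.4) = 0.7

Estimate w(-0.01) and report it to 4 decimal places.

Euler: w_{n+1} = w_n + h·f(s_n, w_n).
s=-0.400000, w=0.700000: f=-0.315000 → w ← 0.700000 + 0.13·(-0.315000) = 0.659050
s=-0.270000, w=0.659050: f=-0.296572 → w ← 0.659050 + 0.13·(-0.296572) = 0.620496
s=-0.140000, w=0.620496: f=-0.279223 → w ← 0.620496 + 0.13·(-0.279223) = 0.584197
w(-0.01) ≈ 0.5842

0.5842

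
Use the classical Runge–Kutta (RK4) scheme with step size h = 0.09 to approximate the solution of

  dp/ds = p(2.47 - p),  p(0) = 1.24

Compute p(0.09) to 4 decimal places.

1.3766

RK4: k1 = f(s_n, p_n); k2 = f(s_n + h/2, p_n + (h/2)·k1); k3 = f(s_n + h/2, p_n + (h/2)·k2); k4 = f(s_n + h, p_n + h·k3); p_{n+1} = p_n + (h/6)·(k1 + 2k2 + 2k3 + k4).
s=0.000000, p=1.240000:
  k1 = f(0.000000, 1.240000) = 1.525200
  k2 = f(0.045000, 1.308634) = 1.519803
  k3 = f(0.045000, 1.308391) = 1.519839
  k4 = f(0.090000, 1.376785) = 1.505122
  p ← 1.240000 + (0.09/6)·(k1 + 2k2 + 2k3 + k4) = 1.376644
p(0.09) ≈ 1.3766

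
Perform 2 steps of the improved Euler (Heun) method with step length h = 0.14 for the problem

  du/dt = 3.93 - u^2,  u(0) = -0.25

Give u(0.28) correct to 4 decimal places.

0.7862

Heun: k1 = f(t_n, u_n); k2 = f(t_n + h, u_n + h·k1); u_{n+1} = u_n + (h/2)·(k1 + k2).
t=0.000000, u=-0.250000:
  k1 = f(0.000000, -0.250000) = 3.867500
  k2 = f(0.140000, 0.291450) = 3.845057
  u ← -0.250000 + (0.14/2)·(3.867500 + 3.845057) = 0.289879
t=0.140000, u=0.289879:
  k1 = f(0.140000, 0.289879) = 3.845970
  k2 = f(0.280000, 0.828315) = 3.243895
  u ← 0.289879 + (0.14/2)·(3.845970 + 3.243895) = 0.786170
u(0.28) ≈ 0.7862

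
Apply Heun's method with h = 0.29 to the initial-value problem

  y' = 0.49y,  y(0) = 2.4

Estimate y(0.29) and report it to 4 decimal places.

Heun: k1 = f(x_n, y_n); k2 = f(x_n + h, y_n + h·k1); y_{n+1} = y_n + (h/2)·(k1 + k2).
x=0.000000, y=2.400000:
  k1 = f(0.000000, 2.400000) = 1.176000
  k2 = f(0.290000, 2.741040) = 1.343110
  y ← 2.400000 + (0.29/2)·(1.176000 + 1.343110) = 2.765271
y(0.29) ≈ 2.7653

2.7653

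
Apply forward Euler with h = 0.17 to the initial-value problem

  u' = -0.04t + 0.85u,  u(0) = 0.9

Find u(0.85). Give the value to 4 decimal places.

1.7540

Euler: u_{n+1} = u_n + h·f(t_n, u_n).
t=0.000000, u=0.900000: f=0.765000 → u ← 0.900000 + 0.17·0.765000 = 1.030050
t=0.170000, u=1.030050: f=0.868743 → u ← 1.030050 + 0.17·0.868743 = 1.177736
t=0.340000, u=1.177736: f=0.987476 → u ← 1.177736 + 0.17·0.987476 = 1.345607
t=0.510000, u=1.345607: f=1.123366 → u ← 1.345607 + 0.17·1.123366 = 1.536579
t=0.680000, u=1.536579: f=1.278892 → u ← 1.536579 + 0.17·1.278892 = 1.753991
u(0.85) ≈ 1.7540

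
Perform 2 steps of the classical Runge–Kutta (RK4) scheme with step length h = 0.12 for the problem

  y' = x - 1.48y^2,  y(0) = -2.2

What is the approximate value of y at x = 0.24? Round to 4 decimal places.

-9.5773

RK4: k1 = f(x_n, y_n); k2 = f(x_n + h/2, y_n + (h/2)·k1); k3 = f(x_n + h/2, y_n + (h/2)·k2); k4 = f(x_n + h, y_n + h·k3); y_{n+1} = y_n + (h/6)·(k1 + 2k2 + 2k3 + k4).
x=0.000000, y=-2.200000:
  k1 = f(0.000000, -2.200000) = -7.163200
  k2 = f(0.060000, -2.629792) = -10.175393
  k3 = f(0.060000, -2.810524) = -11.630583
  k4 = f(0.120000, -3.595670) = -19.014687
  y ← -2.200000 + (0.12/6)·(k1 + 2k2 + 2k3 + k4) = -3.595797
x=0.120000, y=-3.595797:
  k1 = f(0.120000, -3.595797) = -19.016037
  k2 = f(0.180000, -4.736759) = -33.026591
  k3 = f(0.180000, -5.577392) = -45.858810
  k4 = f(0.240000, -9.098854) = -122.287933
  y ← -3.595797 + (0.12/6)·(k1 + 2k2 + 2k3 + k4) = -9.577292
y(0.24) ≈ -9.5773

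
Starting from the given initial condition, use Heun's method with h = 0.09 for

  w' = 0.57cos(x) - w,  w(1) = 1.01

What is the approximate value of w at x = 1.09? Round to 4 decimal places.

Heun: k1 = f(x_n, w_n); k2 = f(x_n + h, w_n + h·k1); w_{n+1} = w_n + (h/2)·(k1 + k2).
x=1.000000, w=1.010000:
  k1 = f(1.000000, 1.010000) = -0.702028
  k2 = f(1.090000, 0.946818) = -0.683201
  w ← 1.010000 + (0.09/2)·(-0.702028 + (-0.683201)) = 0.947665
w(1.09) ≈ 0.9477

0.9477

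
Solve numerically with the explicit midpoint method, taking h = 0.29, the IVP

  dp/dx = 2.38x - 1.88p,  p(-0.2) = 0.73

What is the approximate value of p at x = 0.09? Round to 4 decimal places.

0.4402

Midpoint: k1 = f(x_n, p_n); k2 = f(x_n + h/2, p_n + (h/2)·k1); p_{n+1} = p_n + h·k2.
x=-0.200000, p=0.730000:
  k1 = f(-0.200000, 0.730000) = -1.848400
  k2 = f(-0.055000, 0.461982) = -0.999426
  p ← 0.730000 + 0.29·(-0.999426) = 0.440166
p(0.09) ≈ 0.4402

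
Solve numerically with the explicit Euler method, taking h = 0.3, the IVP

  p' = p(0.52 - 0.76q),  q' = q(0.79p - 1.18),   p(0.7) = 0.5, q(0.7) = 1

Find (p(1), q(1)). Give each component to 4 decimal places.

0.4640, 0.7645

Euler on (p,q): p_{n+1} = p_n + h·p', q_{n+1} = q_n + h·q'.
0.700000: (0.500000, 1.000000); f=(-0.120000, -0.785000) → (0.464000, 0.764500)
(p(1), q(1)) ≈ (0.4640, 0.7645)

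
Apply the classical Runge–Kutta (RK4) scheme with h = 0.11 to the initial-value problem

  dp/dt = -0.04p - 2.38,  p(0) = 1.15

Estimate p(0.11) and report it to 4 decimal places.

0.8837

RK4: k1 = f(t_n, p_n); k2 = f(t_n + h/2, p_n + (h/2)·k1); k3 = f(t_n + h/2, p_n + (h/2)·k2); k4 = f(t_n + h, p_n + h·k3); p_{n+1} = p_n + (h/6)·(k1 + 2k2 + 2k3 + k4).
t=0.000000, p=1.150000:
  k1 = f(0.000000, 1.150000) = -2.426000
  k2 = f(0.055000, 1.016570) = -2.420663
  k3 = f(0.055000, 1.016864) = -2.420675
  k4 = f(0.110000, 0.883726) = -2.415349
  p ← 1.150000 + (0.11/6)·(k1 + 2k2 + 2k3 + k4) = 0.883726
p(0.11) ≈ 0.8837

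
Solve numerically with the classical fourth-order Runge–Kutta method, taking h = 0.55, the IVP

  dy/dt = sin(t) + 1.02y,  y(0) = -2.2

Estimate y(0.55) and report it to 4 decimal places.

-3.6749

RK4: k1 = f(t_n, y_n); k2 = f(t_n + h/2, y_n + (h/2)·k1); k3 = f(t_n + h/2, y_n + (h/2)·k2); k4 = f(t_n + h, y_n + h·k3); y_{n+1} = y_n + (h/6)·(k1 + 2k2 + 2k3 + k4).
t=0.000000, y=-2.200000:
  k1 = f(0.000000, -2.200000) = -2.244000
  k2 = f(0.275000, -2.817100) = -2.601895
  k3 = f(0.275000, -2.915521) = -2.702285
  k4 = f(0.550000, -3.686257) = -3.237294
  y ← -2.200000 + (0.55/6)·(k1 + 2k2 + 2k3 + k4) = -3.674885
y(0.55) ≈ -3.6749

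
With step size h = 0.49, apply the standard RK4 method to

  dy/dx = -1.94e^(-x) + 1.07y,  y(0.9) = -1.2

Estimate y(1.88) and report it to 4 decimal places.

-4.3672

RK4: k1 = f(x_n, y_n); k2 = f(x_n + h/2, y_n + (h/2)·k1); k3 = f(x_n + h/2, y_n + (h/2)·k2); k4 = f(x_n + h, y_n + h·k3); y_{n+1} = y_n + (h/6)·(k1 + 2k2 + 2k3 + k4).
x=0.900000, y=-1.200000:
  k1 = f(0.900000, -1.200000) = -2.072745
  k2 = f(1.145000, -1.707823) = -2.444725
  k3 = f(1.145000, -1.798958) = -2.542239
  k4 = f(1.390000, -2.445697) = -3.100102
  y ← -1.200000 + (0.49/6)·(k1 + 2k2 + 2k3 + k4) = -2.436987
x=1.390000, y=-2.436987:
  k1 = f(1.390000, -2.436987) = -3.090782
  k2 = f(1.635000, -3.194228) = -3.796032
  k3 = f(1.635000, -3.367014) = -3.980913
  k4 = f(1.880000, -4.387634) = -4.990793
  y ← -2.436987 + (0.49/6)·(k1 + 2k2 + 2k3 + k4) = -4.367216
y(1.88) ≈ -4.3672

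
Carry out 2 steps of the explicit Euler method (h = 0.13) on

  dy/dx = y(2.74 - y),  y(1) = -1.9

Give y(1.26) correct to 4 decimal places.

-5.3373

Euler: y_{n+1} = y_n + h·f(x_n, y_n).
x=1.000000, y=-1.900000: f=-8.816000 → y ← -1.900000 + 0.13·(-8.816000) = -3.046080
x=1.130000, y=-3.046080: f=-17.624863 → y ← -3.046080 + 0.13·(-17.624863) = -5.337312
y(1.26) ≈ -5.3373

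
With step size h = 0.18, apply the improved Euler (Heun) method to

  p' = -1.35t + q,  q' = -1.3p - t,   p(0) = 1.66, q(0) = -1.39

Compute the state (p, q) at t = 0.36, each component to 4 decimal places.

0.9382, -2.0883

Heun on (p,q): k1 = f(t_n, state_n); k2 = f(t_n + h, state_n + h·k1); state_{n+1} = state_n + (h/2)·(k1 + k2).
0.000000: (1.660000, -1.390000)
  k1 = (-1.390000, -2.158000)
  predictor → (1.409800, -1.778440)
  k2 = (-2.021440, -2.012740)
  → (1.352970, -1.765367)
0.180000: (1.352970, -1.765367)
  k1 = (-2.008367, -1.938862)
  predictor → (0.991464, -2.114362)
  k2 = (-2.600362, -1.648904)
  → (0.938185, -2.088265)
(p(0.36), q(0.36)) ≈ (0.9382, -2.0883)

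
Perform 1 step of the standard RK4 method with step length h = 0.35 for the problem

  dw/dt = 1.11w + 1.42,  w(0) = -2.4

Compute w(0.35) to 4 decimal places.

-2.9320

RK4: k1 = f(t_n, w_n); k2 = f(t_n + h/2, w_n + (h/2)·k1); k3 = f(t_n + h/2, w_n + (h/2)·k2); k4 = f(t_n + h, w_n + h·k3); w_{n+1} = w_n + (h/6)·(k1 + 2k2 + 2k3 + k4).
t=0.000000, w=-2.400000:
  k1 = f(0.000000, -2.400000) = -1.244000
  k2 = f(0.175000, -2.617700) = -1.485647
  k3 = f(0.175000, -2.659988) = -1.532587
  k4 = f(0.350000, -2.936405) = -1.839410
  w ← -2.400000 + (0.35/6)·(k1 + 2k2 + 2k3 + k4) = -2.931993
w(0.35) ≈ -2.9320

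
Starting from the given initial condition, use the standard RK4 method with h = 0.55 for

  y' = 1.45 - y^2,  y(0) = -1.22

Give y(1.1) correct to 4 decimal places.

-1.4425

RK4: k1 = f(t_n, y_n); k2 = f(t_n + h/2, y_n + (h/2)·k1); k3 = f(t_n + h/2, y_n + (h/2)·k2); k4 = f(t_n + h, y_n + h·k3); y_{n+1} = y_n + (h/6)·(k1 + 2k2 + 2k3 + k4).
t=0.000000, y=-1.220000:
  k1 = f(0.000000, -1.220000) = -0.038400
  k2 = f(0.275000, -1.230560) = -0.064278
  k3 = f(0.275000, -1.237676) = -0.081843
  k4 = f(0.550000, -1.265014) = -0.150259
  y ← -1.220000 + (0.55/6)·(k1 + 2k2 + 2k3 + k4) = -1.264083
t=0.550000, y=-1.264083:
  k1 = f(0.550000, -1.264083) = -0.147905
  k2 = f(0.825000, -1.304756) = -0.252389
  k3 = f(0.825000, -1.333490) = -0.328195
  k4 = f(1.100000, -1.444590) = -0.636839
  y ← -1.264083 + (0.55/6)·(k1 + 2k2 + 2k3 + k4) = -1.442458
y(1.1) ≈ -1.4425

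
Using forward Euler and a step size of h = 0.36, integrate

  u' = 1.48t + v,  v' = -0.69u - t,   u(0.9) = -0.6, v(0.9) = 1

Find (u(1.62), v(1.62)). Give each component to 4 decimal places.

Euler on (u,v): u_{n+1} = u_n + h·u', v_{n+1} = v_n + h·v'.
0.900000: (-0.600000, 1.000000); f=(2.332000, -0.486000) → (0.239520, 0.825040)
1.260000: (0.239520, 0.825040); f=(2.689840, -1.425269) → (1.207862, 0.311943)
(u(1.62), v(1.62)) ≈ (1.2079, 0.3119)

1.2079, 0.3119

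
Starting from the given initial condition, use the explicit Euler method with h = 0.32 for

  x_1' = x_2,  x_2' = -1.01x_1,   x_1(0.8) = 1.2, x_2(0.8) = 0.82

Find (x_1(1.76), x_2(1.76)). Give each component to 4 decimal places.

1.5877, -0.5578

Euler on (x_1,x_2): x_1_{n+1} = x_1_n + h·x_1', x_2_{n+1} = x_2_n + h·x_2'.
0.800000: (1.200000, 0.820000); f=(0.820000, -1.212000) → (1.462400, 0.432160)
1.120000: (1.462400, 0.432160); f=(0.432160, -1.477024) → (1.600691, -0.040488)
1.440000: (1.600691, -0.040488); f=(-0.040488, -1.616698) → (1.587735, -0.557831)
(x_1(1.76), x_2(1.76)) ≈ (1.5877, -0.5578)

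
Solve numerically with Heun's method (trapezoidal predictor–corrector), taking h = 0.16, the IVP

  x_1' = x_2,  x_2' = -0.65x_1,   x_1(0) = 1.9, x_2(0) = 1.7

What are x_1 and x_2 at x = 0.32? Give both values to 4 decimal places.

Heun on (x_1,x_2): k1 = f(x_n, state_n); k2 = f(x_n + h, state_n + h·k1); state_{n+1} = state_n + (h/2)·(k1 + k2).
0.000000: (1.900000, 1.700000)
  k1 = (1.700000, -1.235000)
  predictor → (2.172000, 1.502400)
  k2 = (1.502400, -1.411800)
  → (2.156192, 1.488256)
0.160000: (2.156192, 1.488256)
  k1 = (1.488256, -1.401525)
  predictor → (2.394313, 1.264012)
  k2 = (1.264012, -1.556303)
  → (2.376373, 1.251630)
(x_1(0.32), x_2(0.32)) ≈ (2.3764, 1.2516)

2.3764, 1.2516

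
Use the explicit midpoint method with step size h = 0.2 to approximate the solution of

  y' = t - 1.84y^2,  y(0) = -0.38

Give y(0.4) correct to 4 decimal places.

Midpoint: k1 = f(t_n, y_n); k2 = f(t_n + h/2, y_n + (h/2)·k1); y_{n+1} = y_n + h·k2.
t=0.000000, y=-0.380000:
  k1 = f(0.000000, -0.380000) = -0.265696
  k2 = f(0.100000, -0.406570) = -0.204150
  y ← -0.380000 + 0.2·(-0.204150) = -0.420830
t=0.200000, y=-0.420830:
  k1 = f(0.200000, -0.420830) = -0.125860
  k2 = f(0.300000, -0.433416) = -0.045643
  y ← -0.420830 + 0.2·(-0.045643) = -0.429959
y(0.4) ≈ -0.4300

-0.4300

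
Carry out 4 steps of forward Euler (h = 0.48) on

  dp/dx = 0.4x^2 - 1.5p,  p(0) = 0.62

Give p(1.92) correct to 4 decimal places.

0.4550

Euler: p_{n+1} = p_n + h·f(x_n, p_n).
x=0.000000, p=0.620000: f=-0.930000 → p ← 0.620000 + 0.48·(-0.930000) = 0.173600
x=0.480000, p=0.173600: f=-0.168240 → p ← 0.173600 + 0.48·(-0.168240) = 0.092845
x=0.960000, p=0.092845: f=0.229373 → p ← 0.092845 + 0.48·0.229373 = 0.202944
x=1.440000, p=0.202944: f=0.525024 → p ← 0.202944 + 0.48·0.525024 = 0.454955
p(1.92) ≈ 0.4550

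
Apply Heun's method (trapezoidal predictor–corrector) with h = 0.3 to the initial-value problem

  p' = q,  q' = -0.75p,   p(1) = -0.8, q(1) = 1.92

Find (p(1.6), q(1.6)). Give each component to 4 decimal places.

0.4202, 2.0108

Heun on (p,q): k1 = f(s_n, state_n); k2 = f(s_n + h, state_n + h·k1); state_{n+1} = state_n + (h/2)·(k1 + k2).
1.000000: (-0.800000, 1.920000)
  k1 = (1.920000, 0.600000)
  predictor → (-0.224000, 2.100000)
  k2 = (2.100000, 0.168000)
  → (-0.197000, 2.035200)
1.300000: (-0.197000, 2.035200)
  k1 = (2.035200, 0.147750)
  predictor → (0.413560, 2.079525)
  k2 = (2.079525, -0.310170)
  → (0.420209, 2.010837)
(p(1.6), q(1.6)) ≈ (0.4202, 2.0108)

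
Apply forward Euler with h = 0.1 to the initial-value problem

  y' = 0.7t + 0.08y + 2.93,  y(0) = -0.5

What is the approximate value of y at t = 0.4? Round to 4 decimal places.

Euler: y_{n+1} = y_n + h·f(t_n, y_n).
t=0.000000, y=-0.500000: f=2.890000 → y ← -0.500000 + 0.1·2.890000 = -0.211000
t=0.100000, y=-0.211000: f=2.983120 → y ← -0.211000 + 0.1·2.983120 = 0.087312
t=0.200000, y=0.087312: f=3.076985 → y ← 0.087312 + 0.1·3.076985 = 0.395010
t=0.300000, y=0.395010: f=3.171601 → y ← 0.395010 + 0.1·3.171601 = 0.712171
y(0.4) ≈ 0.7122

0.7122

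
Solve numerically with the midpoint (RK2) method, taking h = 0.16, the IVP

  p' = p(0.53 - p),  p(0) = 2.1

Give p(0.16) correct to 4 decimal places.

Midpoint: k1 = f(x_n, p_n); k2 = f(x_n + h/2, p_n + (h/2)·k1); p_{n+1} = p_n + h·k2.
x=0.000000, p=2.100000:
  k1 = f(0.000000, 2.100000) = -3.297000
  k2 = f(0.080000, 1.836240) = -2.398570
  p ← 2.100000 + 0.16·(-2.398570) = 1.716229
p(0.16) ≈ 1.7162

1.7162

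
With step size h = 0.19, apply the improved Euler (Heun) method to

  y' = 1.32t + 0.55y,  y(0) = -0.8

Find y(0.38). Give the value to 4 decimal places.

Heun: k1 = f(t_n, y_n); k2 = f(t_n + h, y_n + h·k1); y_{n+1} = y_n + (h/2)·(k1 + k2).
t=0.000000, y=-0.800000:
  k1 = f(0.000000, -0.800000) = -0.440000
  k2 = f(0.190000, -0.883600) = -0.235180
  y ← -0.800000 + (0.19/2)·(-0.440000 + (-0.235180)) = -0.864142
t=0.190000, y=-0.864142:
  k1 = f(0.190000, -0.864142) = -0.224478
  k2 = f(0.380000, -0.906793) = 0.002864
  y ← -0.864142 + (0.19/2)·(-0.224478 + 0.002864) = -0.885195
y(0.38) ≈ -0.8852

-0.8852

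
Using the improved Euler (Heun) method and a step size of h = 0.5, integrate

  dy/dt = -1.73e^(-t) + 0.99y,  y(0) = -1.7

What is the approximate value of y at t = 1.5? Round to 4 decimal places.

Heun: k1 = f(t_n, y_n); k2 = f(t_n + h, y_n + h·k1); y_{n+1} = y_n + (h/2)·(k1 + k2).
t=0.000000, y=-1.700000:
  k1 = f(0.000000, -1.700000) = -3.413000
  k2 = f(0.500000, -3.406500) = -4.421733
  y ← -1.700000 + (0.5/2)·(-3.413000 + (-4.421733)) = -3.658683
t=0.500000, y=-3.658683:
  k1 = f(0.500000, -3.658683) = -4.671394
  k2 = f(1.000000, -5.994380) = -6.570868
  y ← -3.658683 + (0.5/2)·(-4.671394 + (-6.570868)) = -6.469249
t=1.000000, y=-6.469249:
  k1 = f(1.000000, -6.469249) = -7.040988
  k2 = f(1.500000, -9.989743) = -10.275861
  y ← -6.469249 + (0.5/2)·(-7.040988 + (-10.275861)) = -10.798461
y(1.5) ≈ -10.7985

-10.7985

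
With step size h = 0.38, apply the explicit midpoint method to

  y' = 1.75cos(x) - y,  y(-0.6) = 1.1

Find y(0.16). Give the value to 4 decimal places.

1.4184

Midpoint: k1 = f(x_n, y_n); k2 = f(x_n + h/2, y_n + (h/2)·k1); y_{n+1} = y_n + h·k2.
x=-0.600000, y=1.100000:
  k1 = f(-0.600000, 1.100000) = 0.344337
  k2 = f(-0.410000, 1.165424) = 0.439537
  y ← 1.100000 + 0.38·0.439537 = 1.267024
x=-0.220000, y=1.267024:
  k1 = f(-0.220000, 1.267024) = 0.440796
  k2 = f(-0.030000, 1.350775) = 0.398437
  y ← 1.267024 + 0.38·0.398437 = 1.418430
y(0.16) ≈ 1.4184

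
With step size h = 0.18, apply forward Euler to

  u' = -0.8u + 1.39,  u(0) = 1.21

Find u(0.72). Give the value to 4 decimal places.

1.4543

Euler: u_{n+1} = u_n + h·f(t_n, u_n).
t=0.000000, u=1.210000: f=0.422000 → u ← 1.210000 + 0.18·0.422000 = 1.285960
t=0.180000, u=1.285960: f=0.361232 → u ← 1.285960 + 0.18·0.361232 = 1.350982
t=0.360000, u=1.350982: f=0.309215 → u ← 1.350982 + 0.18·0.309215 = 1.406640
t=0.540000, u=1.406640: f=0.264688 → u ← 1.406640 + 0.18·0.264688 = 1.454284
u(0.72) ≈ 1.4543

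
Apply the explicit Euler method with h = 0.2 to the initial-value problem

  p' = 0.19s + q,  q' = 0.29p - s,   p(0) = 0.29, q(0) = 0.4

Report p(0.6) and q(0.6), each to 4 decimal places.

0.5558, 0.3450

Euler on (p,q): p_{n+1} = p_n + h·p', q_{n+1} = q_n + h·q'.
0.000000: (0.290000, 0.400000); f=(0.400000, 0.084100) → (0.370000, 0.416820)
0.200000: (0.370000, 0.416820); f=(0.454820, -0.092700) → (0.460964, 0.398280)
0.400000: (0.460964, 0.398280); f=(0.474280, -0.266320) → (0.555820, 0.345016)
(p(0.6), q(0.6)) ≈ (0.5558, 0.3450)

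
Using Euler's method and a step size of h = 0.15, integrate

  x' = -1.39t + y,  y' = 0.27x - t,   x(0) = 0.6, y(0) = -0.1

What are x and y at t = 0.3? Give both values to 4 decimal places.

0.5424, -0.0745

Euler on (x,y): x_{n+1} = x_n + h·x', y_{n+1} = y_n + h·y'.
0.000000: (0.600000, -0.100000); f=(-0.100000, 0.162000) → (0.585000, -0.075700)
0.150000: (0.585000, -0.075700); f=(-0.284200, 0.007950) → (0.542370, -0.074508)
(x(0.3), y(0.3)) ≈ (0.5424, -0.0745)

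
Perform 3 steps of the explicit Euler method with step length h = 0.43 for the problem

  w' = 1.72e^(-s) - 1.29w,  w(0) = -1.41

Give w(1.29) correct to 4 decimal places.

0.5494

Euler: w_{n+1} = w_n + h·f(s_n, w_n).
s=0.000000, w=-1.410000: f=3.538900 → w ← -1.410000 + 0.43·3.538900 = 0.111727
s=0.430000, w=0.111727: f=0.974748 → w ← 0.111727 + 0.43·0.974748 = 0.530869
s=0.860000, w=0.530869: f=0.043018 → w ← 0.530869 + 0.43·0.043018 = 0.549366
w(1.29) ≈ 0.5494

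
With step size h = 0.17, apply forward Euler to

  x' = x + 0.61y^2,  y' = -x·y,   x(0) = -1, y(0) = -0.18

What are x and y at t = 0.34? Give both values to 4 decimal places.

-1.3604, -0.2524

Euler on (x,y): x_{n+1} = x_n + h·x', y_{n+1} = y_n + h·y'.
0.000000: (-1.000000, -0.180000); f=(-0.980236, -0.180000) → (-1.166640, -0.210600)
0.170000: (-1.166640, -0.210600); f=(-1.139585, -0.245694) → (-1.360370, -0.252368)
(x(0.34), y(0.34)) ≈ (-1.3604, -0.2524)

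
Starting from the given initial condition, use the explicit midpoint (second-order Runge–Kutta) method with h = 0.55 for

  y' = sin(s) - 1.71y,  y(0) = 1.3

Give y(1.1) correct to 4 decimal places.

Midpoint: k1 = f(s_n, y_n); k2 = f(s_n + h/2, y_n + (h/2)·k1); y_{n+1} = y_n + h·k2.
s=0.000000, y=1.300000:
  k1 = f(0.000000, 1.300000) = -2.223000
  k2 = f(0.275000, 0.688675) = -0.906087
  y ← 1.300000 + 0.55·(-0.906087) = 0.801652
s=0.550000, y=0.801652:
  k1 = f(0.550000, 0.801652) = -0.848138
  k2 = f(0.825000, 0.568414) = -0.237440
  y ← 0.801652 + 0.55·(-0.237440) = 0.671060
y(1.1) ≈ 0.6711

0.6711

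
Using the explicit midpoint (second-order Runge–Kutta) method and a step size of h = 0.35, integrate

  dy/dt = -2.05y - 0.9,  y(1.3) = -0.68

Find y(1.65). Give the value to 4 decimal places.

Midpoint: k1 = f(t_n, y_n); k2 = f(t_n + h/2, y_n + (h/2)·k1); y_{n+1} = y_n + h·k2.
t=1.300000, y=-0.680000:
  k1 = f(1.300000, -0.680000) = 0.494000
  k2 = f(1.475000, -0.593550) = 0.316777
  y ← -0.680000 + 0.35·0.316777 = -0.569128
y(1.65) ≈ -0.5691

-0.5691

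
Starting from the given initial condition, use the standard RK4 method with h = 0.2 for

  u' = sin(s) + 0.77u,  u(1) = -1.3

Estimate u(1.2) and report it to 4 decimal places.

-1.3243

RK4: k1 = f(s_n, u_n); k2 = f(s_n + h/2, u_n + (h/2)·k1); k3 = f(s_n + h/2, u_n + (h/2)·k2); k4 = f(s_n + h, u_n + h·k3); u_{n+1} = u_n + (h/6)·(k1 + 2k2 + 2k3 + k4).
s=1.000000, u=-1.300000:
  k1 = f(1.000000, -1.300000) = -0.159529
  k2 = f(1.100000, -1.315953) = -0.122076
  k3 = f(1.100000, -1.312208) = -0.119193
  k4 = f(1.200000, -1.323839) = -0.087317
  u ← -1.300000 + (0.2/6)·(k1 + 2k2 + 2k3 + k4) = -1.324313
u(1.2) ≈ -1.3243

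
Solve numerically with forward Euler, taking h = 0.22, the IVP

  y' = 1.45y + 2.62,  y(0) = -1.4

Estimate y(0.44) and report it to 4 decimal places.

-1.0990

Euler: y_{n+1} = y_n + h·f(x_n, y_n).
x=0.000000, y=-1.400000: f=0.590000 → y ← -1.400000 + 0.22·0.590000 = -1.270200
x=0.220000, y=-1.270200: f=0.778210 → y ← -1.270200 + 0.22·0.778210 = -1.098994
y(0.44) ≈ -1.0990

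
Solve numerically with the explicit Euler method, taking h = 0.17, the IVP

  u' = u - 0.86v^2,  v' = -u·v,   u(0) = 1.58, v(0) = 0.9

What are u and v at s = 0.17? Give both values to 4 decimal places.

1.7302, 0.6583

Euler on (u,v): u_{n+1} = u_n + h·u', v_{n+1} = v_n + h·v'.
0.000000: (1.580000, 0.900000); f=(0.883400, -1.422000) → (1.730178, 0.658260)
(u(0.17), v(0.17)) ≈ (1.7302, 0.6583)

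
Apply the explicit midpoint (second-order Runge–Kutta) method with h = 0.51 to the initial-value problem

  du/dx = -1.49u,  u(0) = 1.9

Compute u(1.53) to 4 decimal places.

0.2810

Midpoint: k1 = f(x_n, u_n); k2 = f(x_n + h/2, u_n + (h/2)·k1); u_{n+1} = u_n + h·k2.
x=0.000000, u=1.900000:
  k1 = f(0.000000, 1.900000) = -2.831000
  k2 = f(0.255000, 1.178095) = -1.755362
  u ← 1.900000 + 0.51·(-1.755362) = 1.004766
x=0.510000, u=1.004766:
  k1 = f(0.510000, 1.004766) = -1.497101
  k2 = f(0.765000, 0.623005) = -0.928277
  u ← 1.004766 + 0.51·(-0.928277) = 0.531344
x=1.020000, u=0.531344:
  k1 = f(1.020000, 0.531344) = -0.791703
  k2 = f(1.275000, 0.329460) = -0.490895
  u ← 0.531344 + 0.51·(-0.490895) = 0.280988
u(1.53) ≈ 0.2810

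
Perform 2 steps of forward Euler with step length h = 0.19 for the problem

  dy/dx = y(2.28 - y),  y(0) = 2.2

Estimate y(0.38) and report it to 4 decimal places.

2.2532

Euler: y_{n+1} = y_n + h·f(x_n, y_n).
x=0.000000, y=2.200000: f=0.176000 → y ← 2.200000 + 0.19·0.176000 = 2.233440
x=0.190000, y=2.233440: f=0.103989 → y ← 2.233440 + 0.19·0.103989 = 2.253198
y(0.38) ≈ 2.2532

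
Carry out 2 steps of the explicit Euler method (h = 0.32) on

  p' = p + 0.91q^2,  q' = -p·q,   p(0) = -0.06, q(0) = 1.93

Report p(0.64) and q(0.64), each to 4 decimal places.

Euler on (p,q): p_{n+1} = p_n + h·p', q_{n+1} = q_n + h·q'.
0.000000: (-0.060000, 1.930000); f=(3.329659, 0.115800) → (1.005491, 1.967056)
0.320000: (1.005491, 1.967056); f=(4.526562, -1.977857) → (2.453991, 1.334142)
(p(0.64), q(0.64)) ≈ (2.4540, 1.3341)

2.4540, 1.3341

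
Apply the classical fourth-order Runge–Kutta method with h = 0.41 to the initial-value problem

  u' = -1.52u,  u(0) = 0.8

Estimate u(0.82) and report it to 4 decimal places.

0.2306

RK4: k1 = f(t_n, u_n); k2 = f(t_n + h/2, u_n + (h/2)·k1); k3 = f(t_n + h/2, u_n + (h/2)·k2); k4 = f(t_n + h, u_n + h·k3); u_{n+1} = u_n + (h/6)·(k1 + 2k2 + 2k3 + k4).
t=0.000000, u=0.800000:
  k1 = f(0.000000, 0.800000) = -1.216000
  k2 = f(0.205000, 0.550720) = -0.837094
  k3 = f(0.205000, 0.628396) = -0.955161
  k4 = f(0.410000, 0.408384) = -0.620743
  u ← 0.800000 + (0.41/6)·(k1 + 2k2 + 2k3 + k4) = 0.429548
t=0.410000, u=0.429548:
  k1 = f(0.410000, 0.429548) = -0.652912
  k2 = f(0.615000, 0.295701) = -0.449465
  k3 = f(0.615000, 0.337407) = -0.512859
  k4 = f(0.820000, 0.219275) = -0.333299
  u ← 0.429548 + (0.41/6)·(k1 + 2k2 + 2k3 + k4) = 0.230639
u(0.82) ≈ 0.2306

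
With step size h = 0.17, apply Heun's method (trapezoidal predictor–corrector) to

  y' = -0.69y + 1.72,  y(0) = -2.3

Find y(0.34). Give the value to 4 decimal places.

-1.3000

Heun: k1 = f(s_n, y_n); k2 = f(s_n + h, y_n + h·k1); y_{n+1} = y_n + (h/2)·(k1 + k2).
s=0.000000, y=-2.300000:
  k1 = f(0.000000, -2.300000) = 3.307000
  k2 = f(0.170000, -1.737810) = 2.919089
  y ← -2.300000 + (0.17/2)·(3.307000 + 2.919089) = -1.770782
s=0.170000, y=-1.770782:
  k1 = f(0.170000, -1.770782) = 2.941840
  k2 = f(0.340000, -1.270670) = 2.596762
  y ← -1.770782 + (0.17/2)·(2.941840 + 2.596762) = -1.300001
y(0.34) ≈ -1.3000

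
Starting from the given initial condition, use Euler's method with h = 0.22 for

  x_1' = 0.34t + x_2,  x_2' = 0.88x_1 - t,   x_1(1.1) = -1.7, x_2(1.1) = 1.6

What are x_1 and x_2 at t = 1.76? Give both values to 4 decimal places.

-0.7169, -0.0275

Euler on (x_1,x_2): x_1_{n+1} = x_1_n + h·x_1', x_2_{n+1} = x_2_n + h·x_2'.
1.100000: (-1.700000, 1.600000); f=(1.974000, -2.596000) → (-1.265720, 1.028880)
1.320000: (-1.265720, 1.028880); f=(1.477680, -2.433834) → (-0.940630, 0.493437)
1.540000: (-0.940630, 0.493437); f=(1.017037, -2.367755) → (-0.716882, -0.027469)
(x_1(1.76), x_2(1.76)) ≈ (-0.7169, -0.0275)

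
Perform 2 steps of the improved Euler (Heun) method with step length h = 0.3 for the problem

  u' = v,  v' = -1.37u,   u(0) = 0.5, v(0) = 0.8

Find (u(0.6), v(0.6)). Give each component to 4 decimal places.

0.8290, 0.2201

Heun on (u,v): k1 = f(x_n, state_n); k2 = f(x_n + h, state_n + h·k1); state_{n+1} = state_n + (h/2)·(k1 + k2).
0.000000: (0.500000, 0.800000)
  k1 = (0.800000, -0.685000)
  predictor → (0.740000, 0.594500)
  k2 = (0.594500, -1.013800)
  → (0.709175, 0.545180)
0.300000: (0.709175, 0.545180)
  k1 = (0.545180, -0.971570)
  predictor → (0.872729, 0.253709)
  k2 = (0.253709, -1.195639)
  → (0.829008, 0.220099)
(u(0.6), v(0.6)) ≈ (0.8290, 0.2201)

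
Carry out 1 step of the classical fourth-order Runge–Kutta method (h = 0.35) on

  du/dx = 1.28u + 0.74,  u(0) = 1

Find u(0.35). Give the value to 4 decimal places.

RK4: k1 = f(x_n, u_n); k2 = f(x_n + h/2, u_n + (h/2)·k1); k3 = f(x_n + h/2, u_n + (h/2)·k2); k4 = f(x_n + h, u_n + h·k3); u_{n+1} = u_n + (h/6)·(k1 + 2k2 + 2k3 + k4).
x=0.000000, u=1.000000:
  k1 = f(0.000000, 1.000000) = 2.020000
  k2 = f(0.175000, 1.353500) = 2.472480
  k3 = f(0.175000, 1.432684) = 2.573836
  k4 = f(0.350000, 1.900842) = 3.173078
  u ← 1.000000 + (0.35/6)·(k1 + 2k2 + 2k3 + k4) = 1.891666
u(0.35) ≈ 1.8917

1.8917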